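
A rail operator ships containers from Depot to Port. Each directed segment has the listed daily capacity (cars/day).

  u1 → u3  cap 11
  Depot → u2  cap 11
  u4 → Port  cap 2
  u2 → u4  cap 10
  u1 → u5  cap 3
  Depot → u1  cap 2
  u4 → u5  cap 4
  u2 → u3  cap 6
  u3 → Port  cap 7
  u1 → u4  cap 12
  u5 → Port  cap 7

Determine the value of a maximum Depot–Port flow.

Augment Depot→u1→u3→Port: bottleneck 2, flow now 2.
Augment Depot→u2→u3→Port: bottleneck 5, flow now 7.
Augment Depot→u2→u4→Port: bottleneck 2, flow now 9.
Augment Depot→u2→u4→u5→Port: bottleneck 4, flow now 13.
No augmenting path remains; maximum flow = 13.
In the residual graph, reachable from Depot: {Depot}.
Min-cut edges: Depot→u1 (2), Depot→u2 (11); capacity 2 + 11 = 13.
This cut is saturated, so no flow can exceed 13.

13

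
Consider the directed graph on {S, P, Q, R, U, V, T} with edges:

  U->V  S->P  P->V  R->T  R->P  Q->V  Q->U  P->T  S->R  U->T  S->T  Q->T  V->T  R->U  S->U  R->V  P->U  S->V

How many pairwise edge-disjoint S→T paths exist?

Assign every edge capacity 1; by Menger, the answer equals the max flow.
Path S→T (+1); total 1.
Path S→P→T (+1); total 2.
Path S→R→T (+1); total 3.
Path S→U→T (+1); total 4.
Path S→V→T (+1); total 5.
No residual S→T path; max flow = 5.
Certifying cut of size 5: {S→P, S→R, S→T, S→U, S→V}.

5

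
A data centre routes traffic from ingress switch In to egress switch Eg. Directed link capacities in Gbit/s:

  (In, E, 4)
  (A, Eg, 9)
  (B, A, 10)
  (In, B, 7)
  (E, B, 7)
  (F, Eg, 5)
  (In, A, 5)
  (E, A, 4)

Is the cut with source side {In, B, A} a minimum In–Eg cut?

Given cut capacity: 4 + 9 = 13.
Augment In→A→Eg: bottleneck 5, flow now 5.
Augment In→E→A→Eg: bottleneck 4, flow now 9.
No augmenting path remains; maximum flow = 9.
In the residual graph, reachable from In: {In, E, B, A}.
Min-cut edges: A→Eg (9); capacity 9 = 9.
Cut capacity 13 exceeds the max flow 9, so it is not minimum.

No — its capacity is 13, but the minimum cut has capacity 9.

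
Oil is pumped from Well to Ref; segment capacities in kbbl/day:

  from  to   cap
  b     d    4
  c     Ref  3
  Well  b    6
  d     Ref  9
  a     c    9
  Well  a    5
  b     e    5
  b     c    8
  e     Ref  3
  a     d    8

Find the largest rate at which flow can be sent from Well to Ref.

11

Augment Well→a→c→Ref: bottleneck 3, flow now 3.
Augment Well→a→d→Ref: bottleneck 2, flow now 5.
Augment Well→b→d→Ref: bottleneck 4, flow now 9.
Augment Well→b→e→Ref: bottleneck 2, flow now 11.
No augmenting path remains; maximum flow = 11.
In the residual graph, reachable from Well: {Well}.
Min-cut edges: Well→a (5), Well→b (6); capacity 5 + 6 = 11.
This cut is saturated, so no flow can exceed 11.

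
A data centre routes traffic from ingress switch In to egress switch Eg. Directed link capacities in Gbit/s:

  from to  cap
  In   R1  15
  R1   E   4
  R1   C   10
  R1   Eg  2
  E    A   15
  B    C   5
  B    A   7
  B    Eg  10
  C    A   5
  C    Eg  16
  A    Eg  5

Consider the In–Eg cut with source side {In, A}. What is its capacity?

20

Edges leaving {In, A}: In→R1 (15), A→Eg (5).
Cut capacity = 15 + 5 = 20.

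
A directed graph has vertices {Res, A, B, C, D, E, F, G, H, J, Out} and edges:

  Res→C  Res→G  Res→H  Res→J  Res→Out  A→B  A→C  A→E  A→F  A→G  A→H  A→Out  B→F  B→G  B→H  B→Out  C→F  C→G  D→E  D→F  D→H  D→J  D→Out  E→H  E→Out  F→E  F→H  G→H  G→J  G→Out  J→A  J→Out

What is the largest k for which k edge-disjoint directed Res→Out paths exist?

4

Assign every edge capacity 1; by Menger, the answer equals the max flow.
Path Res→Out (+1); total 1.
Path Res→G→Out (+1); total 2.
Path Res→J→Out (+1); total 3.
Path Res→C→F→E→Out (+1); total 4.
No residual Res→Out path; max flow = 4.
Certifying cut of size 4: {Res→C, Res→G, Res→J, Res→Out}.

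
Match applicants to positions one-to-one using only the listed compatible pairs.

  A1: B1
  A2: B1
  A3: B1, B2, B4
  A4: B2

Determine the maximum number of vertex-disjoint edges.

3

Unit-capacity flow: source→left, listed edges, right→sink; max matching = max flow.
Augmenting path A1→B1 (+1); matched 1.
Augmenting path A3→B2 (+1); matched 2.
Augmenting path A4→B2→A3→B4 (+1); matched 3.
No augmenting path remains; maximum matching = 3.
König certificate: {A3, A4, B1} is a vertex cover of size 3 (every listed pair touches it), so no matching can be larger.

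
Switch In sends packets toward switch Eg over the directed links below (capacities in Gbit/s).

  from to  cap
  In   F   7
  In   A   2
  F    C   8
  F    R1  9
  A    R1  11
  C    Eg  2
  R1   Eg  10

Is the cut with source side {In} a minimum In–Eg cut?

Yes — it is a minimum cut (capacity 9).

Given cut capacity: 7 + 2 = 9.
Augment In→F→C→Eg: bottleneck 2, flow now 2.
Augment In→F→R1→Eg: bottleneck 5, flow now 7.
Augment In→A→R1→Eg: bottleneck 2, flow now 9.
No augmenting path remains; maximum flow = 9.
Cut capacity 9 equals the max flow, so it is a minimum cut.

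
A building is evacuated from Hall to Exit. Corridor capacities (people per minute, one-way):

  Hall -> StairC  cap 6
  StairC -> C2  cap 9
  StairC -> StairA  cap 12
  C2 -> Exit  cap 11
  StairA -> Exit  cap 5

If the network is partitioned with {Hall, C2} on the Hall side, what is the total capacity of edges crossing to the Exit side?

17

Edges leaving {Hall, C2}: Hall→StairC (6), C2→Exit (11).
Cut capacity = 6 + 11 = 17.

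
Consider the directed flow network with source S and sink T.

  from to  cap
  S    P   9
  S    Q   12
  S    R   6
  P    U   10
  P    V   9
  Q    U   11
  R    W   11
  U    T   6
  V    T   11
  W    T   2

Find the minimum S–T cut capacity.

17

Augment S→P→U→T: bottleneck 6, flow now 6.
Augment S→P→V→T: bottleneck 3, flow now 9.
Augment S→R→W→T: bottleneck 2, flow now 11.
Augment S→Q→U→P→V→T: bottleneck 6, flow now 17. (uses reverse residual edge)
No augmenting path remains; maximum flow = 17.
By max-flow min-cut, the minimum cut capacity equals the max flow.
In the residual graph, reachable from S: {S, Q, R, U, W}.
Min-cut edges: S→P (9), U→T (6), W→T (2); capacity 9 + 6 + 2 = 17.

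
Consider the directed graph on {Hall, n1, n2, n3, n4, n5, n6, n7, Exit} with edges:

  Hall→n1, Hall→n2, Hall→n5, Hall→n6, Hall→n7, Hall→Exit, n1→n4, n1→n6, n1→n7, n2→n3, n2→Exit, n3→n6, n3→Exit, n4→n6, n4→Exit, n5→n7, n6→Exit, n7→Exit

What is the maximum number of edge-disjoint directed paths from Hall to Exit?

5

Assign every edge capacity 1; by Menger, the answer equals the max flow.
Path Hall→Exit (+1); total 1.
Path Hall→n2→Exit (+1); total 2.
Path Hall→n6→Exit (+1); total 3.
Path Hall→n7→Exit (+1); total 4.
Path Hall→n1→n4→Exit (+1); total 5.
No residual Hall→Exit path; max flow = 5.
Certifying cut of size 5: {Hall→Exit, Hall→n1, Hall→n2, Hall→n6, n7→Exit}.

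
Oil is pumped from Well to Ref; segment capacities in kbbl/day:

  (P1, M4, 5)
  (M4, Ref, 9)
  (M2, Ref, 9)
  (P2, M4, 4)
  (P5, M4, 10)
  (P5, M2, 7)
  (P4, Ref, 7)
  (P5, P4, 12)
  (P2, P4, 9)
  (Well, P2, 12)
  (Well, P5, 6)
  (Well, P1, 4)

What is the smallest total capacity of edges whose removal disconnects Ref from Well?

Augment Well→P5→P4→Ref: bottleneck 6, flow now 6.
Augment Well→P1→M4→Ref: bottleneck 4, flow now 10.
Augment Well→P2→P4→Ref: bottleneck 1, flow now 11.
Augment Well→P2→M4→Ref: bottleneck 4, flow now 15.
Augment Well→P2→P4→P5→M2→Ref: bottleneck 6, flow now 21. (uses reverse residual edge)
No augmenting path remains; maximum flow = 21.
By max-flow min-cut, the minimum cut capacity equals the max flow.
In the residual graph, reachable from Well: {Well, P2, P4}.
Min-cut edges: Well→P5 (6), Well→P1 (4), P2→M4 (4), P4→Ref (7); capacity 6 + 4 + 4 + 7 = 21.

21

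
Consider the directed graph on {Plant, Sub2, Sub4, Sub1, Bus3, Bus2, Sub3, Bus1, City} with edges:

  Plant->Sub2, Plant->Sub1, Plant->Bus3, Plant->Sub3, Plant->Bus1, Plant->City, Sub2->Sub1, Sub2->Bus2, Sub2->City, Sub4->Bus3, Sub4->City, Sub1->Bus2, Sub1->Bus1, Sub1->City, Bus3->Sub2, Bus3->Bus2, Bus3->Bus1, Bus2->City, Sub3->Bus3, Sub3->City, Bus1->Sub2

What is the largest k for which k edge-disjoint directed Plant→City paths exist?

5

Assign every edge capacity 1; by Menger, the answer equals the max flow.
Path Plant→City (+1); total 1.
Path Plant→Sub2→City (+1); total 2.
Path Plant→Sub1→City (+1); total 3.
Path Plant→Sub3→City (+1); total 4.
Path Plant→Bus3→Bus2→City (+1); total 5.
No residual Plant→City path; max flow = 5.
Certifying cut of size 5: {Bus2→City, Plant→City, Plant→Sub3, Sub1→City, Sub2→City}.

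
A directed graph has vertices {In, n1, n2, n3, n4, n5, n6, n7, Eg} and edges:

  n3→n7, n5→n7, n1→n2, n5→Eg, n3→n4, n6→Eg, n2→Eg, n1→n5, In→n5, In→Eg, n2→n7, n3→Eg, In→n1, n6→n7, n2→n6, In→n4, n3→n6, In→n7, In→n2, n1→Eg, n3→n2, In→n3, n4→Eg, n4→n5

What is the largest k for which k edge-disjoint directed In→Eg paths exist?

Assign every edge capacity 1; by Menger, the answer equals the max flow.
Path In→Eg (+1); total 1.
Path In→n1→Eg (+1); total 2.
Path In→n2→Eg (+1); total 3.
Path In→n3→Eg (+1); total 4.
Path In→n4→Eg (+1); total 5.
Path In→n5→Eg (+1); total 6.
No residual In→Eg path; max flow = 6.
Certifying cut of size 6: {In→Eg, In→n1, In→n2, In→n3, In→n4, In→n5}.

6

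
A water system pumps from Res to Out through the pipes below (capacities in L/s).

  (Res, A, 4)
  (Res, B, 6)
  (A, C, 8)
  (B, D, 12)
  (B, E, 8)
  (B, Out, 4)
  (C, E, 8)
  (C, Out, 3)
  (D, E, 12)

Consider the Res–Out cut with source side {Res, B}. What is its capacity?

Edges leaving {Res, B}: Res→A (4), B→D (12), B→E (8), B→Out (4).
Cut capacity = 4 + 12 + 8 + 4 = 28.

28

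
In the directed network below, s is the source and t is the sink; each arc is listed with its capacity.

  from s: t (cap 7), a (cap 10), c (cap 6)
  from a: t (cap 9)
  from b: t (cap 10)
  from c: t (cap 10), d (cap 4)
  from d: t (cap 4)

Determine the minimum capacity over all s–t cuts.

22

Augment s→t: bottleneck 7, flow now 7.
Augment s→a→t: bottleneck 9, flow now 16.
Augment s→c→t: bottleneck 6, flow now 22.
No augmenting path remains; maximum flow = 22.
By max-flow min-cut, the minimum cut capacity equals the max flow.
In the residual graph, reachable from s: {s, a}.
Min-cut edges: s→c (6), s→t (7), a→t (9); capacity 6 + 7 + 9 = 22.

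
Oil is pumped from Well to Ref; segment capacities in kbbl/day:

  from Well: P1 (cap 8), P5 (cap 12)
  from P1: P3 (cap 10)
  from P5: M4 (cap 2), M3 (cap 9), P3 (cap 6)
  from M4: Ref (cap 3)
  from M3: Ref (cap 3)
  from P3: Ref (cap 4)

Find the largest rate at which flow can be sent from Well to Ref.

Augment Well→P1→P3→Ref: bottleneck 4, flow now 4.
Augment Well→P5→M4→Ref: bottleneck 2, flow now 6.
Augment Well→P5→M3→Ref: bottleneck 3, flow now 9.
No augmenting path remains; maximum flow = 9.
In the residual graph, reachable from Well: {Well, P1, P5, M3, P3}.
Min-cut edges: P5→M4 (2), M3→Ref (3), P3→Ref (4); capacity 2 + 3 + 4 = 9.
This cut is saturated, so no flow can exceed 9.

9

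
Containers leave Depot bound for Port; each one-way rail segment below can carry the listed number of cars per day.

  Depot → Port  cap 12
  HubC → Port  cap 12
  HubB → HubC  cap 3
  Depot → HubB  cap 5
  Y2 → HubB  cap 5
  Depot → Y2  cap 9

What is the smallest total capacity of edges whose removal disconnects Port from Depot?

Augment Depot→Port: bottleneck 12, flow now 12.
Augment Depot→HubB→HubC→Port: bottleneck 3, flow now 15.
No augmenting path remains; maximum flow = 15.
By max-flow min-cut, the minimum cut capacity equals the max flow.
In the residual graph, reachable from Depot: {Depot, Y2, HubB}.
Min-cut edges: Depot→Port (12), HubB→HubC (3); capacity 12 + 3 = 15.

15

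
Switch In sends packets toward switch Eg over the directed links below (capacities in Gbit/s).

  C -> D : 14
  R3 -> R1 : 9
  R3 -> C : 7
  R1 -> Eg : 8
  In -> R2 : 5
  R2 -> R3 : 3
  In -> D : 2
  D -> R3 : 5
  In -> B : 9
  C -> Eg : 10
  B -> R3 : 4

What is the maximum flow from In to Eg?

9

Augment In→D→R3→R1→Eg: bottleneck 2, flow now 2.
Augment In→R2→R3→R1→Eg: bottleneck 3, flow now 5.
Augment In→B→R3→R1→Eg: bottleneck 3, flow now 8.
Augment In→B→R3→C→Eg: bottleneck 1, flow now 9.
No augmenting path remains; maximum flow = 9.
In the residual graph, reachable from In: {In, R2, B}.
Min-cut edges: In→D (2), R2→R3 (3), B→R3 (4); capacity 2 + 3 + 4 = 9.
This cut is saturated, so no flow can exceed 9.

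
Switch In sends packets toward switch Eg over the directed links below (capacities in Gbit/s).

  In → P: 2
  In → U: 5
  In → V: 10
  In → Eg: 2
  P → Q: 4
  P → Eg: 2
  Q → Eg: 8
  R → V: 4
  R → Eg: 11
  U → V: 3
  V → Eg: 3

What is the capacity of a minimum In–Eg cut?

Augment In→Eg: bottleneck 2, flow now 2.
Augment In→P→Eg: bottleneck 2, flow now 4.
Augment In→V→Eg: bottleneck 3, flow now 7.
No augmenting path remains; maximum flow = 7.
By max-flow min-cut, the minimum cut capacity equals the max flow.
In the residual graph, reachable from In: {In, U, V}.
Min-cut edges: In→P (2), In→Eg (2), V→Eg (3); capacity 2 + 2 + 3 = 7.

7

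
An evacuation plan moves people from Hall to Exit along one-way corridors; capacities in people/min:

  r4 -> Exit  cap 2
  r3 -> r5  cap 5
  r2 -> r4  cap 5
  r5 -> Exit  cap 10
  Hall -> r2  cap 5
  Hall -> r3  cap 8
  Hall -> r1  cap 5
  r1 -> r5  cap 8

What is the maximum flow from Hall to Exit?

12

Augment Hall→r1→r5→Exit: bottleneck 5, flow now 5.
Augment Hall→r2→r4→Exit: bottleneck 2, flow now 7.
Augment Hall→r3→r5→Exit: bottleneck 5, flow now 12.
No augmenting path remains; maximum flow = 12.
In the residual graph, reachable from Hall: {Hall, r2, r3, r4}.
Min-cut edges: Hall→r1 (5), r3→r5 (5), r4→Exit (2); capacity 5 + 5 + 2 = 12.
This cut is saturated, so no flow can exceed 12.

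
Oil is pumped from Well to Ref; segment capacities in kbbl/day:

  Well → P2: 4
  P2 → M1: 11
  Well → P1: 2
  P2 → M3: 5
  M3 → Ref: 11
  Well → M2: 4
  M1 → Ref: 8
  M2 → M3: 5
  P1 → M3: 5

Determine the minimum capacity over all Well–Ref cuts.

10

Augment Well→P1→M3→Ref: bottleneck 2, flow now 2.
Augment Well→M2→M3→Ref: bottleneck 4, flow now 6.
Augment Well→P2→M1→Ref: bottleneck 4, flow now 10.
No augmenting path remains; maximum flow = 10.
By max-flow min-cut, the minimum cut capacity equals the max flow.
In the residual graph, reachable from Well: {Well}.
Min-cut edges: Well→P1 (2), Well→M2 (4), Well→P2 (4); capacity 2 + 4 + 4 = 10.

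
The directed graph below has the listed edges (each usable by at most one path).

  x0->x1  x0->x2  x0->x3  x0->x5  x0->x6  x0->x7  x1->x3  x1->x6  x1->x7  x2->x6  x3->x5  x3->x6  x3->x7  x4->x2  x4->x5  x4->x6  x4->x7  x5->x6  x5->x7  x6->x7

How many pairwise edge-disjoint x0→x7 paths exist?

Assign every edge capacity 1; by Menger, the answer equals the max flow.
Path x0→x7 (+1); total 1.
Path x0→x1→x7 (+1); total 2.
Path x0→x3→x7 (+1); total 3.
Path x0→x5→x7 (+1); total 4.
Path x0→x6→x7 (+1); total 5.
No residual x0→x7 path; max flow = 5.
Certifying cut of size 5: {x0→x1, x0→x3, x0→x5, x0→x7, x6→x7}.

5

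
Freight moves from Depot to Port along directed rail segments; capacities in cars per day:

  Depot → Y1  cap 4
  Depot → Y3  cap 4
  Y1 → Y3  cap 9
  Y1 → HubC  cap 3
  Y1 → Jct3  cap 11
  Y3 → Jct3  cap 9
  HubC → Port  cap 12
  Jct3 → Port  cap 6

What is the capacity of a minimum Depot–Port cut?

8

Augment Depot→Y1→HubC→Port: bottleneck 3, flow now 3.
Augment Depot→Y1→Jct3→Port: bottleneck 1, flow now 4.
Augment Depot→Y3→Jct3→Port: bottleneck 4, flow now 8.
No augmenting path remains; maximum flow = 8.
By max-flow min-cut, the minimum cut capacity equals the max flow.
In the residual graph, reachable from Depot: {Depot}.
Min-cut edges: Depot→Y1 (4), Depot→Y3 (4); capacity 4 + 4 = 8.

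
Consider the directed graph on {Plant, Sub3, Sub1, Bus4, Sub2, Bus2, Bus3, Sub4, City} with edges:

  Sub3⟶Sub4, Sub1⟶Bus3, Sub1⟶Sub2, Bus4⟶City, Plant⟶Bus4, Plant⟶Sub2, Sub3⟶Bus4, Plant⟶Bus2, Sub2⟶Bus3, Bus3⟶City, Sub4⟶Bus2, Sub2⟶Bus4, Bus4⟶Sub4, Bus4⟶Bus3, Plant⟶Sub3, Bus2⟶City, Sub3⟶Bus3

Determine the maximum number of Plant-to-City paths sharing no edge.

Assign every edge capacity 1; by Menger, the answer equals the max flow.
Path Plant→Bus4→City (+1); total 1.
Path Plant→Bus2→City (+1); total 2.
Path Plant→Sub3→Bus3→City (+1); total 3.
No residual Plant→City path; max flow = 3.
Certifying cut of size 3: {Bus2→City, Bus3→City, Bus4→City}.

3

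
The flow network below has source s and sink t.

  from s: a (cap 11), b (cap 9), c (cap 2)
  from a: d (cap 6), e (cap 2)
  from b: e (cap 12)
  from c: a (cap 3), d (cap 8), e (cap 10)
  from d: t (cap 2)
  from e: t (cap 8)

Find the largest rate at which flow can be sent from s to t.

10

Augment s→a→d→t: bottleneck 2, flow now 2.
Augment s→a→e→t: bottleneck 2, flow now 4.
Augment s→b→e→t: bottleneck 6, flow now 10.
No augmenting path remains; maximum flow = 10.
In the residual graph, reachable from s: {s, a, b, c, d, e}.
Min-cut edges: d→t (2), e→t (8); capacity 2 + 8 = 10.
This cut is saturated, so no flow can exceed 10.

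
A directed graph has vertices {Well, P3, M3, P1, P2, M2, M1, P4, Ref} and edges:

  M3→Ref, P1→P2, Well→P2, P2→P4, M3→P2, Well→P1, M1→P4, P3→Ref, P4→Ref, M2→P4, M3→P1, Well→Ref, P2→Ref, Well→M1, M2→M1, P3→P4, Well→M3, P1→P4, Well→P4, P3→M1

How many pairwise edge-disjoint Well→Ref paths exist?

4

Assign every edge capacity 1; by Menger, the answer equals the max flow.
Path Well→Ref (+1); total 1.
Path Well→M3→Ref (+1); total 2.
Path Well→P2→Ref (+1); total 3.
Path Well→P4→Ref (+1); total 4.
No residual Well→Ref path; max flow = 4.
Certifying cut of size 4: {P2→Ref, P4→Ref, Well→M3, Well→Ref}.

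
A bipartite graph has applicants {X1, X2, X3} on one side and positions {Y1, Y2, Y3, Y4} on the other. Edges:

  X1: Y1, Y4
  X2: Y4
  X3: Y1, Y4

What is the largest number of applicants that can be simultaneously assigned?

Unit-capacity flow: source→left, listed edges, right→sink; max matching = max flow.
Augmenting path X1→Y1 (+1); matched 1.
Augmenting path X2→Y4 (+1); matched 2.
No augmenting path remains; maximum matching = 2.
König certificate: {Y1, Y4} is a vertex cover of size 2 (every listed pair touches it), so no matching can be larger.

2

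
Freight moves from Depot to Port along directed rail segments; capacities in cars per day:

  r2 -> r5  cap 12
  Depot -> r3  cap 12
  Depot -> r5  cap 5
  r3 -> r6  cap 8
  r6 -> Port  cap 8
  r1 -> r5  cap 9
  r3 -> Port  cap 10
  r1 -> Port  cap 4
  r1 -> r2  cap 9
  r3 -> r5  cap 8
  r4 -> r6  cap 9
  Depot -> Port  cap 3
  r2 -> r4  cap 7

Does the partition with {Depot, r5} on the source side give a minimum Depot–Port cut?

Yes — it is a minimum cut (capacity 15).

Given cut capacity: 12 + 3 = 15.
Augment Depot→Port: bottleneck 3, flow now 3.
Augment Depot→r3→Port: bottleneck 10, flow now 13.
Augment Depot→r3→r6→Port: bottleneck 2, flow now 15.
No augmenting path remains; maximum flow = 15.
Cut capacity 15 equals the max flow, so it is a minimum cut.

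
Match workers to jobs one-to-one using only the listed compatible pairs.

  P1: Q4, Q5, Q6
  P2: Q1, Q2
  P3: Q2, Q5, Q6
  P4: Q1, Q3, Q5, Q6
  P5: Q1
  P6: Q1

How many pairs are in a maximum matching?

Unit-capacity flow: source→left, listed edges, right→sink; max matching = max flow.
Augmenting path P1→Q4 (+1); matched 1.
Augmenting path P2→Q1 (+1); matched 2.
Augmenting path P3→Q2 (+1); matched 3.
Augmenting path P4→Q3 (+1); matched 4.
Augmenting path P5→Q1→P2→Q2→P3→Q5 (+1); matched 5.
No augmenting path remains; maximum matching = 5.
König certificate: {P1, P2, P3, P4, Q1} is a vertex cover of size 5 (every listed pair touches it), so no matching can be larger.

5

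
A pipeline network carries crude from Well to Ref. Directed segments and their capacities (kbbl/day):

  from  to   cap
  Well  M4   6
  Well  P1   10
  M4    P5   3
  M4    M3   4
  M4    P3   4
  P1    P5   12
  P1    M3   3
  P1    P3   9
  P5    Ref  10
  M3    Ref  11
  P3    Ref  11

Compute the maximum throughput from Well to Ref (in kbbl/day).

Augment Well→M4→P5→Ref: bottleneck 3, flow now 3.
Augment Well→M4→M3→Ref: bottleneck 3, flow now 6.
Augment Well→P1→P5→Ref: bottleneck 7, flow now 13.
Augment Well→P1→M3→Ref: bottleneck 3, flow now 16.
No augmenting path remains; maximum flow = 16.
In the residual graph, reachable from Well: {Well}.
Min-cut edges: Well→M4 (6), Well→P1 (10); capacity 6 + 10 = 16.
This cut is saturated, so no flow can exceed 16.

16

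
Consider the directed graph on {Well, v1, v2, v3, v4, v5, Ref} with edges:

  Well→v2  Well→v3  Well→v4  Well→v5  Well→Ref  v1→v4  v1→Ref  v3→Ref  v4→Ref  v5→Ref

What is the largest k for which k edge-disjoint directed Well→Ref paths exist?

4

Assign every edge capacity 1; by Menger, the answer equals the max flow.
Path Well→Ref (+1); total 1.
Path Well→v3→Ref (+1); total 2.
Path Well→v4→Ref (+1); total 3.
Path Well→v5→Ref (+1); total 4.
No residual Well→Ref path; max flow = 4.
Certifying cut of size 4: {Well→Ref, Well→v3, Well→v4, Well→v5}.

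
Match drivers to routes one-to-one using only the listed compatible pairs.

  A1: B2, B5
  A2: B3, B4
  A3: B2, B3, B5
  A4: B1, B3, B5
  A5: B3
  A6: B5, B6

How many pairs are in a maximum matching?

Unit-capacity flow: source→left, listed edges, right→sink; max matching = max flow.
Augmenting path A1→B2 (+1); matched 1.
Augmenting path A2→B3 (+1); matched 2.
Augmenting path A3→B5 (+1); matched 3.
Augmenting path A4→B1 (+1); matched 4.
Augmenting path A6→B6 (+1); matched 5.
Augmenting path A5→B3→A2→B4 (+1); matched 6.
No augmenting path remains; maximum matching = 6.
König certificate: {A1, A2, A3, A4, A5, A6} is a vertex cover of size 6 (every listed pair touches it), so no matching can be larger.

6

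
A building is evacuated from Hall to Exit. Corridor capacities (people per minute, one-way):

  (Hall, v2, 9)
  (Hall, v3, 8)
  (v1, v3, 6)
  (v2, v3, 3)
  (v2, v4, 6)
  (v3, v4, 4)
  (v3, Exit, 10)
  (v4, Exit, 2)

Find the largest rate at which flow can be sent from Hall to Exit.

Augment Hall→v3→Exit: bottleneck 8, flow now 8.
Augment Hall→v2→v3→Exit: bottleneck 2, flow now 10.
Augment Hall→v2→v4→Exit: bottleneck 2, flow now 12.
No augmenting path remains; maximum flow = 12.
In the residual graph, reachable from Hall: {Hall, v2, v3, v4}.
Min-cut edges: v3→Exit (10), v4→Exit (2); capacity 10 + 2 = 12.
This cut is saturated, so no flow can exceed 12.

12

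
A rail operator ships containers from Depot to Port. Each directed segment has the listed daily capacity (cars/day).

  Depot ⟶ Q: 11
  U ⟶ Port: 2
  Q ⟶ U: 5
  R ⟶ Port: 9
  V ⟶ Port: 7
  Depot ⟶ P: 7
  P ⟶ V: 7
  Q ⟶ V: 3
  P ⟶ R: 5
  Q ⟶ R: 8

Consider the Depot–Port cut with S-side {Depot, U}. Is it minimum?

No — its capacity is 20, but the minimum cut has capacity 18.

Given cut capacity: 7 + 11 + 2 = 20.
Augment Depot→P→R→Port: bottleneck 5, flow now 5.
Augment Depot→P→V→Port: bottleneck 2, flow now 7.
Augment Depot→Q→R→Port: bottleneck 4, flow now 11.
Augment Depot→Q→U→Port: bottleneck 2, flow now 13.
Augment Depot→Q→V→Port: bottleneck 3, flow now 16.
Augment Depot→Q→R→P→V→Port: bottleneck 2, flow now 18. (uses reverse residual edge)
No augmenting path remains; maximum flow = 18.
In the residual graph, reachable from Depot: {Depot}.
Min-cut edges: Depot→P (7), Depot→Q (11); capacity 7 + 11 = 18.
Cut capacity 20 exceeds the max flow 18, so it is not minimum.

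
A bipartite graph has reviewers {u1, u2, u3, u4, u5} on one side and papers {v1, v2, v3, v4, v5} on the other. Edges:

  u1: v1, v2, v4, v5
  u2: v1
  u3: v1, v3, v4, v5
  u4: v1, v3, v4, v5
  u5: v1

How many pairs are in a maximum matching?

4

Unit-capacity flow: source→left, listed edges, right→sink; max matching = max flow.
Augmenting path u1→v1 (+1); matched 1.
Augmenting path u3→v3 (+1); matched 2.
Augmenting path u4→v4 (+1); matched 3.
Augmenting path u2→v1→u1→v2 (+1); matched 4.
No augmenting path remains; maximum matching = 4.
König certificate: {u1, u3, u4, v1} is a vertex cover of size 4 (every listed pair touches it), so no matching can be larger.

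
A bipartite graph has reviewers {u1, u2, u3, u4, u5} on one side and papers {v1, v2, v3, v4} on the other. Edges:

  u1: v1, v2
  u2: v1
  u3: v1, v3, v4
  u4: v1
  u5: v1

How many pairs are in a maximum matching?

Unit-capacity flow: source→left, listed edges, right→sink; max matching = max flow.
Augmenting path u1→v1 (+1); matched 1.
Augmenting path u3→v3 (+1); matched 2.
Augmenting path u2→v1→u1→v2 (+1); matched 3.
No augmenting path remains; maximum matching = 3.
König certificate: {u1, u3, v1} is a vertex cover of size 3 (every listed pair touches it), so no matching can be larger.

3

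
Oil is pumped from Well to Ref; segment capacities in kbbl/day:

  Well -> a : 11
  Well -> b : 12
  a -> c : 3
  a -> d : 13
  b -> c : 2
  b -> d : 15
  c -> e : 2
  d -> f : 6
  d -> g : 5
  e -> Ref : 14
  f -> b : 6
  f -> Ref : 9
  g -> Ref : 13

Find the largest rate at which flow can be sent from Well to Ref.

13

Augment Well→a→c→e→Ref: bottleneck 2, flow now 2.
Augment Well→a→d→f→Ref: bottleneck 6, flow now 8.
Augment Well→a→d→g→Ref: bottleneck 3, flow now 11.
Augment Well→b→d→g→Ref: bottleneck 2, flow now 13.
No augmenting path remains; maximum flow = 13.
In the residual graph, reachable from Well: {Well, a, b, c, d}.
Min-cut edges: c→e (2), d→f (6), d→g (5); capacity 2 + 6 + 5 = 13.
This cut is saturated, so no flow can exceed 13.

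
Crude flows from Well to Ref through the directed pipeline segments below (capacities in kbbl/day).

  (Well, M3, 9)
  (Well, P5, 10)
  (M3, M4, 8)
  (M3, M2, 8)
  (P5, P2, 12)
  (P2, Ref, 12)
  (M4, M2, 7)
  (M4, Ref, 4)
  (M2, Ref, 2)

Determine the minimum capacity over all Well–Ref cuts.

16

Augment Well→M3→M4→Ref: bottleneck 4, flow now 4.
Augment Well→M3→M2→Ref: bottleneck 2, flow now 6.
Augment Well→P5→P2→Ref: bottleneck 10, flow now 16.
No augmenting path remains; maximum flow = 16.
By max-flow min-cut, the minimum cut capacity equals the max flow.
In the residual graph, reachable from Well: {Well, M3, M4, M2}.
Min-cut edges: Well→P5 (10), M4→Ref (4), M2→Ref (2); capacity 10 + 4 + 2 = 16.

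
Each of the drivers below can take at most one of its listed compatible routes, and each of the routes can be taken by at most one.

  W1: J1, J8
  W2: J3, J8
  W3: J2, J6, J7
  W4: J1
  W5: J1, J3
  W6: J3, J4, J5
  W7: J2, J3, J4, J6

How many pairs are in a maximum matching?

Unit-capacity flow: source→left, listed edges, right→sink; max matching = max flow.
Augmenting path W1→J1 (+1); matched 1.
Augmenting path W2→J3 (+1); matched 2.
Augmenting path W3→J2 (+1); matched 3.
Augmenting path W6→J4 (+1); matched 4.
Augmenting path W7→J6 (+1); matched 5.
Augmenting path W4→J1→W1→J8 (+1); matched 6.
No augmenting path remains; maximum matching = 6.
König certificate: {W3, W6, W7, J1, J3, J8} is a vertex cover of size 6 (every listed pair touches it), so no matching can be larger.

6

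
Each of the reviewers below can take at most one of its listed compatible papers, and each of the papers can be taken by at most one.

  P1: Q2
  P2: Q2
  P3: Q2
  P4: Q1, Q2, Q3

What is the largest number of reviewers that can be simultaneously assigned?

2

Unit-capacity flow: source→left, listed edges, right→sink; max matching = max flow.
Augmenting path P1→Q2 (+1); matched 1.
Augmenting path P4→Q1 (+1); matched 2.
No augmenting path remains; maximum matching = 2.
König certificate: {P4, Q2} is a vertex cover of size 2 (every listed pair touches it), so no matching can be larger.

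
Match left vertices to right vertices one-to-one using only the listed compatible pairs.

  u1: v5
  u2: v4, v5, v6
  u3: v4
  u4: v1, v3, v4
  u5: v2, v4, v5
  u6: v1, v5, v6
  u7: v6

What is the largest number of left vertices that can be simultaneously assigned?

6

Unit-capacity flow: source→left, listed edges, right→sink; max matching = max flow.
Augmenting path u1→v5 (+1); matched 1.
Augmenting path u2→v4 (+1); matched 2.
Augmenting path u4→v1 (+1); matched 3.
Augmenting path u5→v2 (+1); matched 4.
Augmenting path u6→v6 (+1); matched 5.
Augmenting path u7→v6→u6→v1→u4→v3 (+1); matched 6.
No augmenting path remains; maximum matching = 6.
König certificate: {u4, u5, u6, v4, v5, v6} is a vertex cover of size 6 (every listed pair touches it), so no matching can be larger.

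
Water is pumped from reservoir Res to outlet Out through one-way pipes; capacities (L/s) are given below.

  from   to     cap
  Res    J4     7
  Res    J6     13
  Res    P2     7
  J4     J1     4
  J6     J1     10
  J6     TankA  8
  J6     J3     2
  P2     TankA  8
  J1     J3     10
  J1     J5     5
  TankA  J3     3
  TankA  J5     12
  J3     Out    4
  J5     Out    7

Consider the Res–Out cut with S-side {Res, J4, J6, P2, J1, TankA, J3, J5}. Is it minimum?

Given cut capacity: 4 + 7 = 11.
Augment Res→J6→J3→Out: bottleneck 2, flow now 2.
Augment Res→J4→J1→J3→Out: bottleneck 2, flow now 4.
Augment Res→J4→J1→J5→Out: bottleneck 2, flow now 6.
Augment Res→J6→J1→J5→Out: bottleneck 3, flow now 9.
Augment Res→J6→TankA→J5→Out: bottleneck 2, flow now 11.
No augmenting path remains; maximum flow = 11.
Cut capacity 11 equals the max flow, so it is a minimum cut.

Yes — it is a minimum cut (capacity 11).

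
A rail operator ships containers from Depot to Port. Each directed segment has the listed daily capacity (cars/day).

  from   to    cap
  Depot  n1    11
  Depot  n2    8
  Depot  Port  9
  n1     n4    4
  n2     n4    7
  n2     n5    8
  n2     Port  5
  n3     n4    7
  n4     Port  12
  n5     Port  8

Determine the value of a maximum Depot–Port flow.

Augment Depot→Port: bottleneck 9, flow now 9.
Augment Depot→n2→Port: bottleneck 5, flow now 14.
Augment Depot→n1→n4→Port: bottleneck 4, flow now 18.
Augment Depot→n2→n4→Port: bottleneck 3, flow now 21.
No augmenting path remains; maximum flow = 21.
In the residual graph, reachable from Depot: {Depot, n1}.
Min-cut edges: Depot→n2 (8), Depot→Port (9), n1→n4 (4); capacity 8 + 9 + 4 = 21.
This cut is saturated, so no flow can exceed 21.

21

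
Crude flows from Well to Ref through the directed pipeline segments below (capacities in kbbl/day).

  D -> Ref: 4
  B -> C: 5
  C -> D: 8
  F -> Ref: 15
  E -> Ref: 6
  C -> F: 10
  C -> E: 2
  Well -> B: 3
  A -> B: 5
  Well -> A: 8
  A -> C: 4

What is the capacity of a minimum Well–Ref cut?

9

Augment Well→A→C→D→Ref: bottleneck 4, flow now 4.
Augment Well→B→C→E→Ref: bottleneck 2, flow now 6.
Augment Well→B→C→F→Ref: bottleneck 1, flow now 7.
Augment Well→A→B→C→F→Ref: bottleneck 2, flow now 9.
No augmenting path remains; maximum flow = 9.
By max-flow min-cut, the minimum cut capacity equals the max flow.
In the residual graph, reachable from Well: {Well, A, B}.
Min-cut edges: A→C (4), B→C (5); capacity 4 + 5 = 9.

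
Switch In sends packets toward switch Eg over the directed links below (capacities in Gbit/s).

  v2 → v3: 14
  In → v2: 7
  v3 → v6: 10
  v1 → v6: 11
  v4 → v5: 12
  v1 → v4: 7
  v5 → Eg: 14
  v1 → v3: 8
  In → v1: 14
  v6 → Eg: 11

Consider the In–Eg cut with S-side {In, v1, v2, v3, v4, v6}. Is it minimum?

No — its capacity is 23, but the minimum cut has capacity 18.

Given cut capacity: 12 + 11 = 23.
Augment In→v1→v6→Eg: bottleneck 11, flow now 11.
Augment In→v1→v4→v5→Eg: bottleneck 3, flow now 14.
Augment In→v2→v3→v6→v1→v4→v5→Eg: bottleneck 4, flow now 18. (uses reverse residual edge)
No augmenting path remains; maximum flow = 18.
In the residual graph, reachable from In: {In, v1, v2, v3, v6}.
Min-cut edges: v1→v4 (7), v6→Eg (11); capacity 7 + 11 = 18.
Cut capacity 23 exceeds the max flow 18, so it is not minimum.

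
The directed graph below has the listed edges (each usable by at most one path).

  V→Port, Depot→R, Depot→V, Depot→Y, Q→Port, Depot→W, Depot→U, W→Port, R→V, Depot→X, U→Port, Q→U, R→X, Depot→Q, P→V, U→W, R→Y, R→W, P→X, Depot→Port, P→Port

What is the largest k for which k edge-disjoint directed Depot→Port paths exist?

5

Assign every edge capacity 1; by Menger, the answer equals the max flow.
Path Depot→Port (+1); total 1.
Path Depot→Q→Port (+1); total 2.
Path Depot→U→Port (+1); total 3.
Path Depot→V→Port (+1); total 4.
Path Depot→W→Port (+1); total 5.
No residual Depot→Port path; max flow = 5.
Certifying cut of size 5: {Depot→Port, Depot→Q, Depot→U, V→Port, W→Port}.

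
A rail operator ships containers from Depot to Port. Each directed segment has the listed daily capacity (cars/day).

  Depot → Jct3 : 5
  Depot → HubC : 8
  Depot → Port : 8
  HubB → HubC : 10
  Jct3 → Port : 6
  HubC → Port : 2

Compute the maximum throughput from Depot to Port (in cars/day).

Augment Depot→Port: bottleneck 8, flow now 8.
Augment Depot→Jct3→Port: bottleneck 5, flow now 13.
Augment Depot→HubC→Port: bottleneck 2, flow now 15.
No augmenting path remains; maximum flow = 15.
In the residual graph, reachable from Depot: {Depot, HubC}.
Min-cut edges: Depot→Jct3 (5), Depot→Port (8), HubC→Port (2); capacity 5 + 8 + 2 = 15.
This cut is saturated, so no flow can exceed 15.

15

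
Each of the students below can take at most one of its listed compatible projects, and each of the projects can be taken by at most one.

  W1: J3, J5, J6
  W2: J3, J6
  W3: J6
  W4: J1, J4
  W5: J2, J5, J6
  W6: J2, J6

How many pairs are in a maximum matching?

Unit-capacity flow: source→left, listed edges, right→sink; max matching = max flow.
Augmenting path W1→J3 (+1); matched 1.
Augmenting path W2→J6 (+1); matched 2.
Augmenting path W4→J1 (+1); matched 3.
Augmenting path W5→J2 (+1); matched 4.
Augmenting path W6→J2→W5→J5 (+1); matched 5.
No augmenting path remains; maximum matching = 5.
König certificate: {W4, J2, J3, J5, J6} is a vertex cover of size 5 (every listed pair touches it), so no matching can be larger.

5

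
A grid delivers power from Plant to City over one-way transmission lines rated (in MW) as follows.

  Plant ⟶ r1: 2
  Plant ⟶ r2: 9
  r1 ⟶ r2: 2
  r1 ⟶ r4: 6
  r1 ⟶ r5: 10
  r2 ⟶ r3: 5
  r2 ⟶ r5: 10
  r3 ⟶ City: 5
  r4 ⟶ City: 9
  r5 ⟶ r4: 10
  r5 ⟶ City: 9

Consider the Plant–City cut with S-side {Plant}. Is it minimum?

Given cut capacity: 2 + 9 = 11.
Augment Plant→r1→r4→City: bottleneck 2, flow now 2.
Augment Plant→r2→r3→City: bottleneck 5, flow now 7.
Augment Plant→r2→r5→City: bottleneck 4, flow now 11.
No augmenting path remains; maximum flow = 11.
Cut capacity 11 equals the max flow, so it is a minimum cut.

Yes — it is a minimum cut (capacity 11).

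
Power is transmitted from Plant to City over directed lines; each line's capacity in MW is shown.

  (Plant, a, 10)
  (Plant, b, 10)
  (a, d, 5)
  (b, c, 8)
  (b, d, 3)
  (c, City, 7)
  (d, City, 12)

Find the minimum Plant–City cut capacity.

Augment Plant→a→d→City: bottleneck 5, flow now 5.
Augment Plant→b→c→City: bottleneck 7, flow now 12.
Augment Plant→b→d→City: bottleneck 3, flow now 15.
No augmenting path remains; maximum flow = 15.
By max-flow min-cut, the minimum cut capacity equals the max flow.
In the residual graph, reachable from Plant: {Plant, a}.
Min-cut edges: Plant→b (10), a→d (5); capacity 10 + 5 = 15.

15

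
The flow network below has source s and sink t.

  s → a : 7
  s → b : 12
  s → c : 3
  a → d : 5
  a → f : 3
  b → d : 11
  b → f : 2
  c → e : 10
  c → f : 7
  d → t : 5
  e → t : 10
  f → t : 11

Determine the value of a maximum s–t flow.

Augment s→a→d→t: bottleneck 5, flow now 5.
Augment s→a→f→t: bottleneck 2, flow now 7.
Augment s→b→f→t: bottleneck 2, flow now 9.
Augment s→c→e→t: bottleneck 3, flow now 12.
Augment s→b→d→a→f→t: bottleneck 1, flow now 13. (uses reverse residual edge)
No augmenting path remains; maximum flow = 13.
In the residual graph, reachable from s: {s, a, b, d}.
Min-cut edges: s→c (3), a→f (3), b→f (2), d→t (5); capacity 3 + 3 + 2 + 5 = 13.
This cut is saturated, so no flow can exceed 13.

13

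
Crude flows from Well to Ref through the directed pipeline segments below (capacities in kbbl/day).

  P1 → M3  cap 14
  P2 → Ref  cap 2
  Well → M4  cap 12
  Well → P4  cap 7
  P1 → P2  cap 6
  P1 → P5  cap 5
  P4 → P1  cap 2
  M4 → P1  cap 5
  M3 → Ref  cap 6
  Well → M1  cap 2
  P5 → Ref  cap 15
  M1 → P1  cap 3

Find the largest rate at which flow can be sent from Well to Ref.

Augment Well→M1→P1→M3→Ref: bottleneck 2, flow now 2.
Augment Well→P4→P1→M3→Ref: bottleneck 2, flow now 4.
Augment Well→M4→P1→M3→Ref: bottleneck 2, flow now 6.
Augment Well→M4→P1→P5→Ref: bottleneck 3, flow now 9.
No augmenting path remains; maximum flow = 9.
In the residual graph, reachable from Well: {Well, P4, M4}.
Min-cut edges: Well→M1 (2), P4→P1 (2), M4→P1 (5); capacity 2 + 2 + 5 = 9.
This cut is saturated, so no flow can exceed 9.

9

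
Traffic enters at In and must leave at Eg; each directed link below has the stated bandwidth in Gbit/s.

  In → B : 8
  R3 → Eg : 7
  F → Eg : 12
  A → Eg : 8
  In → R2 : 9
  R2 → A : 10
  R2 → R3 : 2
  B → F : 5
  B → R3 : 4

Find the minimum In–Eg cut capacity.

Augment In→R2→A→Eg: bottleneck 8, flow now 8.
Augment In→R2→R3→Eg: bottleneck 1, flow now 9.
Augment In→B→R3→Eg: bottleneck 4, flow now 13.
Augment In→B→F→Eg: bottleneck 4, flow now 17.
No augmenting path remains; maximum flow = 17.
By max-flow min-cut, the minimum cut capacity equals the max flow.
In the residual graph, reachable from In: {In}.
Min-cut edges: In→R2 (9), In→B (8); capacity 9 + 8 = 17.

17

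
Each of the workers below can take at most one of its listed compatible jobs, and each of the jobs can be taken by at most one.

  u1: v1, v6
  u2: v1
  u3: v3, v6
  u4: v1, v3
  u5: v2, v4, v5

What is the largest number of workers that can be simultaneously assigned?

Unit-capacity flow: source→left, listed edges, right→sink; max matching = max flow.
Augmenting path u1→v1 (+1); matched 1.
Augmenting path u3→v3 (+1); matched 2.
Augmenting path u5→v2 (+1); matched 3.
Augmenting path u2→v1→u1→v6 (+1); matched 4.
No augmenting path remains; maximum matching = 4.
König certificate: {u5, v1, v3, v6} is a vertex cover of size 4 (every listed pair touches it), so no matching can be larger.

4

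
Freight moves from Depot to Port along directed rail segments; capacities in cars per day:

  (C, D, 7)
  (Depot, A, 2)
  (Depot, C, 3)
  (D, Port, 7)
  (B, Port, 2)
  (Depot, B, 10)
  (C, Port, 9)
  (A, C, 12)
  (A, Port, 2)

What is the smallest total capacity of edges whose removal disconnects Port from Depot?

7

Augment Depot→A→Port: bottleneck 2, flow now 2.
Augment Depot→B→Port: bottleneck 2, flow now 4.
Augment Depot→C→Port: bottleneck 3, flow now 7.
No augmenting path remains; maximum flow = 7.
By max-flow min-cut, the minimum cut capacity equals the max flow.
In the residual graph, reachable from Depot: {Depot, B}.
Min-cut edges: Depot→A (2), Depot→C (3), B→Port (2); capacity 2 + 3 + 2 = 7.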